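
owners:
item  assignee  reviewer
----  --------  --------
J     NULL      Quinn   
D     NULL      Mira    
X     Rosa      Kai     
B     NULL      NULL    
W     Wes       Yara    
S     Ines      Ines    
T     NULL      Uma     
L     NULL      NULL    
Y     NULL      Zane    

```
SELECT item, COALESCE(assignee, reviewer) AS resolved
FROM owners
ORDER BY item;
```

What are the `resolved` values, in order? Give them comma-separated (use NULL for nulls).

NULL, Mira, Quinn, NULL, Ines, Uma, Wes, Rosa, Zane

item=B: assignee=NULL, reviewer=NULL (all NULL) → NULL
item=D: assignee=NULL, reviewer=Mira → Mira
item=J: assignee=NULL, reviewer=Quinn → Quinn
item=L: assignee=NULL, reviewer=NULL (all NULL) → NULL
item=S: assignee=Ines → Ines
item=T: assignee=NULL, reviewer=Uma → Uma
item=W: assignee=Wes → Wes
item=X: assignee=Rosa → Rosa
item=Y: assignee=NULL, reviewer=Zane → Zane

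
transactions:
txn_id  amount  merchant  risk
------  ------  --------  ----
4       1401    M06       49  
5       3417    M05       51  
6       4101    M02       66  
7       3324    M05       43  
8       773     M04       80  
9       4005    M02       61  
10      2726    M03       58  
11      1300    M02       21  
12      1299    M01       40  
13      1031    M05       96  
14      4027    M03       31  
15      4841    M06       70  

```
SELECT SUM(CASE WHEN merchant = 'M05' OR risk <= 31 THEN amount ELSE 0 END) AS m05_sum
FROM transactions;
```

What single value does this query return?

13099

txn_id=4: ✗
txn_id=5: ✓ → 3417
txn_id=6: ✗
txn_id=7: ✓ → 3324
txn_id=8: ✗
txn_id=9: ✗
txn_id=10: ✗
txn_id=11: ✓ → 1300
txn_id=12: ✗
txn_id=13: ✓ → 1031
txn_id=14: ✓ → 4027
txn_id=15: ✗
m05_sum = 3417 + 3324 + 1300 + 1031 + 4027 = 13099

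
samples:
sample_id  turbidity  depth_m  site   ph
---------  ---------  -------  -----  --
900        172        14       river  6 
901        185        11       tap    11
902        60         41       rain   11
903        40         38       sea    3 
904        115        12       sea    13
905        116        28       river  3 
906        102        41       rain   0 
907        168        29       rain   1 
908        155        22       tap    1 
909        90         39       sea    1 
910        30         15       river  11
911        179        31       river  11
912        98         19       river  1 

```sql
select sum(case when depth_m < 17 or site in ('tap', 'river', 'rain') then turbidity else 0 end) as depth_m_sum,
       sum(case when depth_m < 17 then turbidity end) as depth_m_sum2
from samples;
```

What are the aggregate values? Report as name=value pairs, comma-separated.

depth_m_sum=1380, depth_m_sum2=502

[depth_m_sum: depth_m < 17 or site in ('tap', 'river', 'rain')]
sample_id=900: ✓ → 172
sample_id=901: ✓ → 185
sample_id=902: ✓ → 60
sample_id=903: ✗
sample_id=904: ✓ → 115
sample_id=905: ✓ → 116
sample_id=906: ✓ → 102
sample_id=907: ✓ → 168
sample_id=908: ✓ → 155
sample_id=909: ✗
sample_id=910: ✓ → 30
sample_id=911: ✓ → 179
sample_id=912: ✓ → 98
depth_m_sum = 172 + 185 + 60 + 115 + 116 + 102 + 168 + 155 + 30 + 179 + 98 = 1380
—
[depth_m_sum2: depth_m < 17]
sample_id=900: ✓ → 172
sample_id=901: ✓ → 185
sample_id=902: ✗
sample_id=903: ✗
sample_id=904: ✓ → 115
sample_id=905: ✗
sample_id=906: ✗
sample_id=907: ✗
sample_id=908: ✗
sample_id=909: ✗
sample_id=910: ✓ → 30
sample_id=911: ✗
sample_id=912: ✗
depth_m_sum2 = 172 + 185 + 115 + 30 = 502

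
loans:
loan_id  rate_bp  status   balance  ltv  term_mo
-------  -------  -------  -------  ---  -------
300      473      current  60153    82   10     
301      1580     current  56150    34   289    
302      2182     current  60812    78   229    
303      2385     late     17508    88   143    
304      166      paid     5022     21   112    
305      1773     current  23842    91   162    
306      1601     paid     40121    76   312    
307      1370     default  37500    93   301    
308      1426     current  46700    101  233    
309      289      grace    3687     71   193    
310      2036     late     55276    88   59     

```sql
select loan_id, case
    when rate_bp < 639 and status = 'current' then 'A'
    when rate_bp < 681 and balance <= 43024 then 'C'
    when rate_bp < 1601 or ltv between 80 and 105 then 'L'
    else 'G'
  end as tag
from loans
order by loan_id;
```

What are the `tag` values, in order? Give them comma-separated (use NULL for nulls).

A, L, G, L, C, L, G, L, L, C, L

loan_id=300: rate_bp < 639 and status = 'current' → A
loan_id=301: rate_bp < 1601 or ltv between 80 and 105 → L
loan_id=302: ELSE → G
loan_id=303: rate_bp < 1601 or ltv between 80 and 105 → L
loan_id=304: rate_bp < 681 and balance <= 43024 → C
loan_id=305: rate_bp < 1601 or ltv between 80 and 105 → L
loan_id=306: ELSE → G
loan_id=307: rate_bp < 1601 or ltv between 80 and 105 → L
loan_id=308: rate_bp < 1601 or ltv between 80 and 105 → L
loan_id=309: rate_bp < 681 and balance <= 43024 → C
loan_id=310: rate_bp < 1601 or ltv between 80 and 105 → L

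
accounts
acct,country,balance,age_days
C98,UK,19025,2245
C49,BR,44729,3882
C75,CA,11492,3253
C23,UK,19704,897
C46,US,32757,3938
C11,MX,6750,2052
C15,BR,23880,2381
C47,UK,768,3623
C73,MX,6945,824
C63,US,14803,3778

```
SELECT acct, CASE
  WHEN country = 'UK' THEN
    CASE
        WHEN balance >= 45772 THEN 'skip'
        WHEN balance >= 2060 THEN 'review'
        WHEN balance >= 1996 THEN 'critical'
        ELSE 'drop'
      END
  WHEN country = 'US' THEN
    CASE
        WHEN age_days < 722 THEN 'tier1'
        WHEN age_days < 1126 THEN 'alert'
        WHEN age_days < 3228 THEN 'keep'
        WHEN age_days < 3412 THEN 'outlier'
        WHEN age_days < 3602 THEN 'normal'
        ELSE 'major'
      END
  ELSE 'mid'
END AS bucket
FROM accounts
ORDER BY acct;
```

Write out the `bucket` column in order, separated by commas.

mid, mid, review, major, drop, mid, major, mid, mid, review

acct=C11: country='MX' → outer ELSE → mid
acct=C15: country='BR' → outer ELSE → mid
acct=C23: country='UK' → inner[balance >= 2060] → review
acct=C46: country='US' → inner[ELSE] → major
acct=C47: country='UK' → inner[ELSE] → drop
acct=C49: country='BR' → outer ELSE → mid
acct=C63: country='US' → inner[ELSE] → major
acct=C73: country='MX' → outer ELSE → mid
acct=C75: country='CA' → outer ELSE → mid
acct=C98: country='UK' → inner[balance >= 2060] → review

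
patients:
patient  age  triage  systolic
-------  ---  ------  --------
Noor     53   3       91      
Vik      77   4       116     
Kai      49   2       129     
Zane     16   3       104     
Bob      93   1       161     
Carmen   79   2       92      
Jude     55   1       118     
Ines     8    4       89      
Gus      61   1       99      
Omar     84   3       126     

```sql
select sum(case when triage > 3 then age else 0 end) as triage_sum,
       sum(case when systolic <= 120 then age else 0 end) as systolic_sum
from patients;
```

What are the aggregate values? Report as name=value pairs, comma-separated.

[triage_sum: triage > 3]
patient=Noor: ✗
patient=Vik: ✓ → 77
patient=Kai: ✗
patient=Zane: ✗
patient=Bob: ✗
patient=Carmen: ✗
patient=Jude: ✗
patient=Ines: ✓ → 8
patient=Gus: ✗
patient=Omar: ✗
triage_sum = 77 + 8 = 85
—
[systolic_sum: systolic <= 120]
patient=Noor: ✓ → 53
patient=Vik: ✓ → 77
patient=Kai: ✗
patient=Zane: ✓ → 16
patient=Bob: ✗
patient=Carmen: ✓ → 79
patient=Jude: ✓ → 55
patient=Ines: ✓ → 8
patient=Gus: ✓ → 61
patient=Omar: ✗
systolic_sum = 53 + 77 + 16 + 79 + 55 + 8 + 61 = 349

triage_sum=85, systolic_sum=349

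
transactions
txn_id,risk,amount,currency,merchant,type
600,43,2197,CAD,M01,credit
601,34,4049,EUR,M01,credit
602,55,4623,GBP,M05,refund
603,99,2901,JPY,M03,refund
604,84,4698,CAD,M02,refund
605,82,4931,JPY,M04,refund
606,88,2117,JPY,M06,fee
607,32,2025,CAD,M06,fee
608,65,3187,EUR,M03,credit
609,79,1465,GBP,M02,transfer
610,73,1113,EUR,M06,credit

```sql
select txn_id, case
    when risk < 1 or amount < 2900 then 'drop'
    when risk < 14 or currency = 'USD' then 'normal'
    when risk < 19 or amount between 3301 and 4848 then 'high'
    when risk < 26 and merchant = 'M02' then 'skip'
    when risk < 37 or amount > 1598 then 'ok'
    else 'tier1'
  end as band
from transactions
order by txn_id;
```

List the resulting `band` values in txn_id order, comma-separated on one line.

drop, high, high, ok, high, ok, drop, drop, ok, drop, drop

txn_id=600: risk < 1 or amount < 2900 → drop
txn_id=601: risk < 19 or amount between 3301 and 4848 → high
txn_id=602: risk < 19 or amount between 3301 and 4848 → high
txn_id=603: risk < 37 or amount > 1598 → ok
txn_id=604: risk < 19 or amount between 3301 and 4848 → high
txn_id=605: risk < 37 or amount > 1598 → ok
txn_id=606: risk < 1 or amount < 2900 → drop
txn_id=607: risk < 1 or amount < 2900 → drop
txn_id=608: risk < 37 or amount > 1598 → ok
txn_id=609: risk < 1 or amount < 2900 → drop
txn_id=610: risk < 1 or amount < 2900 → drop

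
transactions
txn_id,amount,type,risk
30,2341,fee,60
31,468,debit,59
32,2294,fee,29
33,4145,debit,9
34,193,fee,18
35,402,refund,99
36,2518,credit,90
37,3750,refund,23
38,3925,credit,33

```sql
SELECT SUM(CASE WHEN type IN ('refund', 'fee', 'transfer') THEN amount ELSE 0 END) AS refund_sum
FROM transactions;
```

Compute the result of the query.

txn_id=30: ✓ → 2341
txn_id=31: ✗
txn_id=32: ✓ → 2294
txn_id=33: ✗
txn_id=34: ✓ → 193
txn_id=35: ✓ → 402
txn_id=36: ✗
txn_id=37: ✓ → 3750
txn_id=38: ✗
refund_sum = 2341 + 2294 + 193 + 402 + 3750 = 8980

8980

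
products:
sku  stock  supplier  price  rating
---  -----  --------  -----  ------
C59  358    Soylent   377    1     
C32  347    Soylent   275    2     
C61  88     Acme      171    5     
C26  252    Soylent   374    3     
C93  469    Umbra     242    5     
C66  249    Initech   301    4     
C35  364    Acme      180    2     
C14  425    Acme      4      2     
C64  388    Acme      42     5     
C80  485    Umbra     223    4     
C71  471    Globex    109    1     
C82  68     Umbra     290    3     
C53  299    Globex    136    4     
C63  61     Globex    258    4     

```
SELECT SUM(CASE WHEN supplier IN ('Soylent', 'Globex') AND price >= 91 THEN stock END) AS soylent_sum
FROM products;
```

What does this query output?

sku=C59: ✓ → 358
sku=C32: ✓ → 347
sku=C61: ✗
sku=C26: ✓ → 252
sku=C93: ✗
sku=C66: ✗
sku=C35: ✗
sku=C14: ✗
sku=C64: ✗
sku=C80: ✗
sku=C71: ✓ → 471
sku=C82: ✗
sku=C53: ✓ → 299
sku=C63: ✓ → 61
soylent_sum = 358 + 347 + 252 + 471 + 299 + 61 = 1788

1788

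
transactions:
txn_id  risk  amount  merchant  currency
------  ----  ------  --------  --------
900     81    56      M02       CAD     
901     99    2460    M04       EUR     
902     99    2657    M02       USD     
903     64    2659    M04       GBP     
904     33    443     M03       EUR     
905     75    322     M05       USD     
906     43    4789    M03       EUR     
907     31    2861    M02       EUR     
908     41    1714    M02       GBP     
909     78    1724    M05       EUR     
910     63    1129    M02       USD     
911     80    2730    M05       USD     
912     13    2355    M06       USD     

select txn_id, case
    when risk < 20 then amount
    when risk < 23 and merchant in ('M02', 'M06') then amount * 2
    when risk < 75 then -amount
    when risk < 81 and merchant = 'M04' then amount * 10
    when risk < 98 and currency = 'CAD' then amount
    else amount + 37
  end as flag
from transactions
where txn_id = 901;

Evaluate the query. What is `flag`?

2497

txn_id = 901: risk=99, amount=2460, merchant=M04, currency=EUR.
risk < 20 → false
risk < 23 and merchant in ('M02', 'M06') → false
risk < 75 → false
risk < 81 and merchant = 'M04' → false
risk < 98 and currency = 'CAD' → false
No prior WHEN matched → ELSE → 2497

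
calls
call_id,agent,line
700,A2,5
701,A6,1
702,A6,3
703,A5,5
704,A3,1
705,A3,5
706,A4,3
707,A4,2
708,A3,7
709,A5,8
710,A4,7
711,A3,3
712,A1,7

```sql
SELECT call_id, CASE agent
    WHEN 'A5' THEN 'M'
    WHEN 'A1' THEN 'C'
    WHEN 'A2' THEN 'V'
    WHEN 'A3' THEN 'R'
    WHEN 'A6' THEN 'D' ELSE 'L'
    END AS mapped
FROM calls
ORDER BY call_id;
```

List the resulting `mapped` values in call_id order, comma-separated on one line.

call_id=700: agent='A2' → V
call_id=701: agent='A6' → D
call_id=702: agent='A6' → D
call_id=703: agent='A5' → M
call_id=704: agent='A3' → R
call_id=705: agent='A3' → R
call_id=706: ELSE → L
call_id=707: ELSE → L
call_id=708: agent='A3' → R
call_id=709: agent='A5' → M
call_id=710: ELSE → L
call_id=711: agent='A3' → R
call_id=712: agent='A1' → C

V, D, D, M, R, R, L, L, R, M, L, R, C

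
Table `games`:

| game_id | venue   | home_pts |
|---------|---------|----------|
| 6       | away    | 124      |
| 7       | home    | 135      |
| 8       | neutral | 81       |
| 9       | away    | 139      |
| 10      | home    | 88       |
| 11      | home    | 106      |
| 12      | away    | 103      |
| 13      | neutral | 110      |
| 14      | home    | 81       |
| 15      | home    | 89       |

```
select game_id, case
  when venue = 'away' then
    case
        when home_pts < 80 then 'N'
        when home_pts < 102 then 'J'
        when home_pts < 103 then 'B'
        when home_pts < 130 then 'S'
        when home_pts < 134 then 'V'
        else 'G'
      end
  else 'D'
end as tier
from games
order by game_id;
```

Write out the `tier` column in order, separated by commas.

S, D, D, G, D, D, S, D, D, D

game_id=6: venue='away' → inner[home_pts < 130] → S
game_id=7: venue='home' → outer ELSE → D
game_id=8: venue='neutral' → outer ELSE → D
game_id=9: venue='away' → inner[ELSE] → G
game_id=10: venue='home' → outer ELSE → D
game_id=11: venue='home' → outer ELSE → D
game_id=12: venue='away' → inner[home_pts < 130] → S
game_id=13: venue='neutral' → outer ELSE → D
game_id=14: venue='home' → outer ELSE → D
game_id=15: venue='home' → outer ELSE → D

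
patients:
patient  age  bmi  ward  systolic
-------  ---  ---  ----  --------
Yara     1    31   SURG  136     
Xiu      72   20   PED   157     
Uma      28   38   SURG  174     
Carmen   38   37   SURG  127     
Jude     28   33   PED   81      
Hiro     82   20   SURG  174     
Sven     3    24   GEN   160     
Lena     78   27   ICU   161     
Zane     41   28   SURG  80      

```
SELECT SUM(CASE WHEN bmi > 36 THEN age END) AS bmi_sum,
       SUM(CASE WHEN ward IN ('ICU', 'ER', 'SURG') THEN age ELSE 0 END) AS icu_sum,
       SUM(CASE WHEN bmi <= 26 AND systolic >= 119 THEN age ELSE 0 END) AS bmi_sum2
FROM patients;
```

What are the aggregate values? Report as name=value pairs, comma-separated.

[bmi_sum: bmi > 36]
patient=Yara: ✗
patient=Xiu: ✗
patient=Uma: ✓ → 28
patient=Carmen: ✓ → 38
patient=Jude: ✗
patient=Hiro: ✗
patient=Sven: ✗
patient=Lena: ✗
patient=Zane: ✗
bmi_sum = 28 + 38 = 66
—
[icu_sum: ward IN ('ICU', 'ER', 'SURG')]
patient=Yara: ✓ → 1
patient=Xiu: ✗
patient=Uma: ✓ → 28
patient=Carmen: ✓ → 38
patient=Jude: ✗
patient=Hiro: ✓ → 82
patient=Sven: ✗
patient=Lena: ✓ → 78
patient=Zane: ✓ → 41
icu_sum = 1 + 28 + 38 + 82 + 78 + 41 = 268
—
[bmi_sum2: bmi <= 26 AND systolic >= 119]
patient=Yara: ✗
patient=Xiu: ✓ → 72
patient=Uma: ✗
patient=Carmen: ✗
patient=Jude: ✗
patient=Hiro: ✓ → 82
patient=Sven: ✓ → 3
patient=Lena: ✗
patient=Zane: ✗
bmi_sum2 = 72 + 82 + 3 = 157

bmi_sum=66, icu_sum=268, bmi_sum2=157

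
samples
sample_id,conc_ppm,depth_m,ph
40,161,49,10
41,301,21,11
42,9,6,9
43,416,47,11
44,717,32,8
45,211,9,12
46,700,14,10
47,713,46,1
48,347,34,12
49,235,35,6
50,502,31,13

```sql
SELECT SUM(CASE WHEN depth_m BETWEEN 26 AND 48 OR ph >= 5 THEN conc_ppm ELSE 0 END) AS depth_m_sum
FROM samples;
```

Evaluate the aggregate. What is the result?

sample_id=40: ✓ → 161
sample_id=41: ✓ → 301
sample_id=42: ✓ → 9
sample_id=43: ✓ → 416
sample_id=44: ✓ → 717
sample_id=45: ✓ → 211
sample_id=46: ✓ → 700
sample_id=47: ✓ → 713
sample_id=48: ✓ → 347
sample_id=49: ✓ → 235
sample_id=50: ✓ → 502
depth_m_sum = 161 + 301 + 9 + 416 + 717 + 211 + 700 + 713 + 347 + 235 + 502 = 4312

4312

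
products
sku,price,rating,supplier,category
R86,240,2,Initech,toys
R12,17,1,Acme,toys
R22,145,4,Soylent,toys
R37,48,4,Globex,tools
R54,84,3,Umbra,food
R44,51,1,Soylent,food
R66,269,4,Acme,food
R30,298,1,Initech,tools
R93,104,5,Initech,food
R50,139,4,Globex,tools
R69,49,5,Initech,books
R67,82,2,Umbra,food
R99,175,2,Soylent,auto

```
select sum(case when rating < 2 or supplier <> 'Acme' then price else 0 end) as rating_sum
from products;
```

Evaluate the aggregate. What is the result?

sku=R86: ✓ → 240
sku=R12: ✓ → 17
sku=R22: ✓ → 145
sku=R37: ✓ → 48
sku=R54: ✓ → 84
sku=R44: ✓ → 51
sku=R66: ✗
sku=R30: ✓ → 298
sku=R93: ✓ → 104
sku=R50: ✓ → 139
sku=R69: ✓ → 49
sku=R67: ✓ → 82
sku=R99: ✓ → 175
rating_sum = 240 + 17 + 145 + 48 + 84 + 51 + 298 + 104 + 139 + 49 + 82 + 175 = 1432

1432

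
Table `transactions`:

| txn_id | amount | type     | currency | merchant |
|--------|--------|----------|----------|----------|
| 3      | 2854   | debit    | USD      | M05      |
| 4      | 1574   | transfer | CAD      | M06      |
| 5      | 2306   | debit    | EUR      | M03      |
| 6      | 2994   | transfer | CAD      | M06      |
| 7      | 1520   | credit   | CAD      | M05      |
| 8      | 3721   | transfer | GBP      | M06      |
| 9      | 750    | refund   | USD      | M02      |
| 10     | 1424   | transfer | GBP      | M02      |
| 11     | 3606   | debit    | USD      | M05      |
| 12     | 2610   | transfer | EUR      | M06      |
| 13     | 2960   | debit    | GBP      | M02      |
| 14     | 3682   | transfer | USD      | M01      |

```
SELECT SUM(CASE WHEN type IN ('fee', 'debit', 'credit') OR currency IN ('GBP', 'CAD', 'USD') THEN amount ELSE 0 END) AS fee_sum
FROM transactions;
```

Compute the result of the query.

27391

txn_id=3: ✓ → 2854
txn_id=4: ✓ → 1574
txn_id=5: ✓ → 2306
txn_id=6: ✓ → 2994
txn_id=7: ✓ → 1520
txn_id=8: ✓ → 3721
txn_id=9: ✓ → 750
txn_id=10: ✓ → 1424
txn_id=11: ✓ → 3606
txn_id=12: ✗
txn_id=13: ✓ → 2960
txn_id=14: ✓ → 3682
fee_sum = 2854 + 1574 + 2306 + 2994 + 1520 + 3721 + 750 + 1424 + 3606 + 2960 + 3682 = 27391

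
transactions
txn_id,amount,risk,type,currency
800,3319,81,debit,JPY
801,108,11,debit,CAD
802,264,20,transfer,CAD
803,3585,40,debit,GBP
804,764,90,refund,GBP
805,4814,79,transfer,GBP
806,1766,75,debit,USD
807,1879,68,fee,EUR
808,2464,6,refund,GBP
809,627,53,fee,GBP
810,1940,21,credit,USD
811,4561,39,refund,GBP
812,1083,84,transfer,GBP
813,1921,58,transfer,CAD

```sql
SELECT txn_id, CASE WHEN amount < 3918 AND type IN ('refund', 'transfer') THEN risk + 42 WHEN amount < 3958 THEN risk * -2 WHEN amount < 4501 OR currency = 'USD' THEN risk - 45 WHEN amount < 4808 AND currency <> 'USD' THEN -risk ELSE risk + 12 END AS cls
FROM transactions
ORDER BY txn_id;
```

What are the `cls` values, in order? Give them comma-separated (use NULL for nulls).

txn_id=800: amount < 3958 → -162
txn_id=801: amount < 3958 → -22
txn_id=802: amount < 3918 AND type IN ('refund', 'transfer') → 62
txn_id=803: amount < 3958 → -80
txn_id=804: amount < 3918 AND type IN ('refund', 'transfer') → 132
txn_id=805: ELSE → 91
txn_id=806: amount < 3958 → -150
txn_id=807: amount < 3958 → -136
txn_id=808: amount < 3918 AND type IN ('refund', 'transfer') → 48
txn_id=809: amount < 3958 → -106
txn_id=810: amount < 3958 → -42
txn_id=811: amount < 4808 AND currency <> 'USD' → -39
txn_id=812: amount < 3918 AND type IN ('refund', 'transfer') → 126
txn_id=813: amount < 3918 AND type IN ('refund', 'transfer') → 100

-162, -22, 62, -80, 132, 91, -150, -136, 48, -106, -42, -39, 126, 100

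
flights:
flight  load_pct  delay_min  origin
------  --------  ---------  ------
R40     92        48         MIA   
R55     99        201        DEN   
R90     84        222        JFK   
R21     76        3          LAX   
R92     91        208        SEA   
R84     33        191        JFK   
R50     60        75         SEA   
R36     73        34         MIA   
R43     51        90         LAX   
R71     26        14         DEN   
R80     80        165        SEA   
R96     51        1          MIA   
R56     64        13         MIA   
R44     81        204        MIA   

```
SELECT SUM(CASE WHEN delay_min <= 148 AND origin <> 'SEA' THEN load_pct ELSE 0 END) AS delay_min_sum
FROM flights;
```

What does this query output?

flight=R40: ✓ → 92
flight=R55: ✗
flight=R90: ✗
flight=R21: ✓ → 76
flight=R92: ✗
flight=R84: ✗
flight=R50: ✗
flight=R36: ✓ → 73
flight=R43: ✓ → 51
flight=R71: ✓ → 26
flight=R80: ✗
flight=R96: ✓ → 51
flight=R56: ✓ → 64
flight=R44: ✗
delay_min_sum = 92 + 76 + 73 + 51 + 26 + 51 + 64 = 433

433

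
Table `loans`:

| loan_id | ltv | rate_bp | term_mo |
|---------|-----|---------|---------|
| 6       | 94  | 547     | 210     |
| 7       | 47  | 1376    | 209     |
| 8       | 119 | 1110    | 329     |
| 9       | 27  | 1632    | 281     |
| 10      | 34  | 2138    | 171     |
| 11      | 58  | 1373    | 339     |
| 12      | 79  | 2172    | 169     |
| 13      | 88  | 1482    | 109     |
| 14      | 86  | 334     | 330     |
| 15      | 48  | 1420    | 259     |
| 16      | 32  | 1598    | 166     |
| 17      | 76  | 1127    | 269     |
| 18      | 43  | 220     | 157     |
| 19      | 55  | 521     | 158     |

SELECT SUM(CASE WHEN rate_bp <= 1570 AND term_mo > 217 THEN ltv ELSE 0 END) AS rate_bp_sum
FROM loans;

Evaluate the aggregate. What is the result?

loan_id=6: ✗
loan_id=7: ✗
loan_id=8: ✓ → 119
loan_id=9: ✗
loan_id=10: ✗
loan_id=11: ✓ → 58
loan_id=12: ✗
loan_id=13: ✗
loan_id=14: ✓ → 86
loan_id=15: ✓ → 48
loan_id=16: ✗
loan_id=17: ✓ → 76
loan_id=18: ✗
loan_id=19: ✗
rate_bp_sum = 119 + 58 + 86 + 48 + 76 = 387

387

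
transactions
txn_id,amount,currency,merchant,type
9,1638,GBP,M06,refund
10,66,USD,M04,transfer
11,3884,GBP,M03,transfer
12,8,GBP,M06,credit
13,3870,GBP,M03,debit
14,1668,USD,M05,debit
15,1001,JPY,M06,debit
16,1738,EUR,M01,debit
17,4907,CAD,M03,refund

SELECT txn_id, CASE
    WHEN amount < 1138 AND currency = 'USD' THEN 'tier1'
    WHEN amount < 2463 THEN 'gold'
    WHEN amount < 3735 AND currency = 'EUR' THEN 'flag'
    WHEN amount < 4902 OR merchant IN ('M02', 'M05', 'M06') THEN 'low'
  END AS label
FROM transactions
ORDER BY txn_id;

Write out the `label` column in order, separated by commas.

txn_id=9: amount < 2463 → gold
txn_id=10: amount < 1138 AND currency = 'USD' → tier1
txn_id=11: amount < 4902 OR merchant IN ('M02', 'M05', 'M06') → low
txn_id=12: amount < 2463 → gold
txn_id=13: amount < 4902 OR merchant IN ('M02', 'M05', 'M06') → low
txn_id=14: amount < 2463 → gold
txn_id=15: amount < 2463 → gold
txn_id=16: amount < 2463 → gold
txn_id=17: (no match → NULL) → NULL

gold, tier1, low, gold, low, gold, gold, gold, NULL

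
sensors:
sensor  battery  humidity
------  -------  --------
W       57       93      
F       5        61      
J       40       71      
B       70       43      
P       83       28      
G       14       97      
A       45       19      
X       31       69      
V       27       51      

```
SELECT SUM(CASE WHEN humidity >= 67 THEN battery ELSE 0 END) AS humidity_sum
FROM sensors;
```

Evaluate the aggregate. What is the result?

142

sensor=W: ✓ → 57
sensor=F: ✗
sensor=J: ✓ → 40
sensor=B: ✗
sensor=P: ✗
sensor=G: ✓ → 14
sensor=A: ✗
sensor=X: ✓ → 31
sensor=V: ✗
humidity_sum = 57 + 40 + 14 + 31 = 142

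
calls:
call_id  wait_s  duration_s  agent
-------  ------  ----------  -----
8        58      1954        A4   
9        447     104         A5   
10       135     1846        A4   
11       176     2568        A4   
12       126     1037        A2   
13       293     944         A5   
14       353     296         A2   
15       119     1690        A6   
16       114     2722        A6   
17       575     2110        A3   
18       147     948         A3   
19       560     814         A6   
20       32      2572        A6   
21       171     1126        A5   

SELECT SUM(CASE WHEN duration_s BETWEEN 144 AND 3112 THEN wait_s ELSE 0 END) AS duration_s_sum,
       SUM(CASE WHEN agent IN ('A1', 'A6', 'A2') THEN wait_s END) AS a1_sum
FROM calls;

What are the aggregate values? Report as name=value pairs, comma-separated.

duration_s_sum=2859, a1_sum=1304

[duration_s_sum: duration_s BETWEEN 144 AND 3112]
call_id=8: ✓ → 58
call_id=9: ✗
call_id=10: ✓ → 135
call_id=11: ✓ → 176
call_id=12: ✓ → 126
call_id=13: ✓ → 293
call_id=14: ✓ → 353
call_id=15: ✓ → 119
call_id=16: ✓ → 114
call_id=17: ✓ → 575
call_id=18: ✓ → 147
call_id=19: ✓ → 560
call_id=20: ✓ → 32
call_id=21: ✓ → 171
duration_s_sum = 58 + 135 + 176 + 126 + 293 + 353 + 119 + 114 + 575 + 147 + 560 + 32 + 171 = 2859
—
[a1_sum: agent IN ('A1', 'A6', 'A2')]
call_id=8: ✗
call_id=9: ✗
call_id=10: ✗
call_id=11: ✗
call_id=12: ✓ → 126
call_id=13: ✗
call_id=14: ✓ → 353
call_id=15: ✓ → 119
call_id=16: ✓ → 114
call_id=17: ✗
call_id=18: ✗
call_id=19: ✓ → 560
call_id=20: ✓ → 32
call_id=21: ✗
a1_sum = 126 + 353 + 119 + 114 + 560 + 32 = 1304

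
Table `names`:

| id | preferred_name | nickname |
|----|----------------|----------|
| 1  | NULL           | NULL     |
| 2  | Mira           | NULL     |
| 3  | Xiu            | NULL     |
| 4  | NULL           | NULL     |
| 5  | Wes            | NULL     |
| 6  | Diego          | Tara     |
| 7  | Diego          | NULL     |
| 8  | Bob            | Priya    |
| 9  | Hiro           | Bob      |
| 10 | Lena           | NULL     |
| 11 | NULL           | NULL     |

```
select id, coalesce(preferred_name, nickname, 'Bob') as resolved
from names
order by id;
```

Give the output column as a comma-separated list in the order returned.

id=1: preferred_name=NULL, nickname=NULL, → literal Bob → Bob
id=2: preferred_name=Mira → Mira
id=3: preferred_name=Xiu → Xiu
id=4: preferred_name=NULL, nickname=NULL, → literal Bob → Bob
id=5: preferred_name=Wes → Wes
id=6: preferred_name=Diego → Diego
id=7: preferred_name=Diego → Diego
id=8: preferred_name=Bob → Bob
id=9: preferred_name=Hiro → Hiro
id=10: preferred_name=Lena → Lena
id=11: preferred_name=NULL, nickname=NULL, → literal Bob → Bob

Bob, Mira, Xiu, Bob, Wes, Diego, Diego, Bob, Hiro, Lena, Bob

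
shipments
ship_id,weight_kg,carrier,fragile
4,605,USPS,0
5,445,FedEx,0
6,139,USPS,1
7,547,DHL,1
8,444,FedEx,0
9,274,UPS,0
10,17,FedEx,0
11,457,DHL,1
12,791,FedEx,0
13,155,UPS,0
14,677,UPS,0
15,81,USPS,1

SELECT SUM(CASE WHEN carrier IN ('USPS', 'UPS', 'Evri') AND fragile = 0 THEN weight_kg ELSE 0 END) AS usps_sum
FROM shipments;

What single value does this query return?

1711

ship_id=4: ✓ → 605
ship_id=5: ✗
ship_id=6: ✗
ship_id=7: ✗
ship_id=8: ✗
ship_id=9: ✓ → 274
ship_id=10: ✗
ship_id=11: ✗
ship_id=12: ✗
ship_id=13: ✓ → 155
ship_id=14: ✓ → 677
ship_id=15: ✗
usps_sum = 605 + 274 + 155 + 677 = 1711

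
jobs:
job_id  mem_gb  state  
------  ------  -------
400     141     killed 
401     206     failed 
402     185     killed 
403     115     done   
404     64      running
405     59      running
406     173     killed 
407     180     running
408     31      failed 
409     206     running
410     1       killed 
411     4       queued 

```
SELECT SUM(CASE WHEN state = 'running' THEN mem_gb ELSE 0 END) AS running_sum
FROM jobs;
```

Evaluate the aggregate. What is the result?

509

job_id=400: ✗
job_id=401: ✗
job_id=402: ✗
job_id=403: ✗
job_id=404: ✓ → 64
job_id=405: ✓ → 59
job_id=406: ✗
job_id=407: ✓ → 180
job_id=408: ✗
job_id=409: ✓ → 206
job_id=410: ✗
job_id=411: ✗
running_sum = 64 + 59 + 180 + 206 = 509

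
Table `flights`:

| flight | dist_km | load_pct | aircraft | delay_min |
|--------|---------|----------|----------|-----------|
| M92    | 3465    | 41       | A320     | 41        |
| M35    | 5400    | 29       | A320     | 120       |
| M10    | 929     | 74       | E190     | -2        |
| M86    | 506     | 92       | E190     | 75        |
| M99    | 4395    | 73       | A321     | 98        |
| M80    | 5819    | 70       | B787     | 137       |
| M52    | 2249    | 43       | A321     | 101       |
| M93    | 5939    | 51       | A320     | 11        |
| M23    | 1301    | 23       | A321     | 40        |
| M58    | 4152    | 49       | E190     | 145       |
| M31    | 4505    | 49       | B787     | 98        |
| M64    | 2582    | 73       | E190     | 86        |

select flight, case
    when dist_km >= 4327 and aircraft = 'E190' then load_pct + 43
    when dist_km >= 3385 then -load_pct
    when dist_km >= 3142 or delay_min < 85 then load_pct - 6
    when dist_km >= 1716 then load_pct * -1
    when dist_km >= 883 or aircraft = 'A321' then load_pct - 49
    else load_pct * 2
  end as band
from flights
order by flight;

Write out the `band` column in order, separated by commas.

flight=M10: dist_km >= 3142 or delay_min < 85 → 68
flight=M23: dist_km >= 3142 or delay_min < 85 → 17
flight=M31: dist_km >= 3385 → -49
flight=M35: dist_km >= 3385 → -29
flight=M52: dist_km >= 1716 → -43
flight=M58: dist_km >= 3385 → -49
flight=M64: dist_km >= 1716 → -73
flight=M80: dist_km >= 3385 → -70
flight=M86: dist_km >= 3142 or delay_min < 85 → 86
flight=M92: dist_km >= 3385 → -41
flight=M93: dist_km >= 3385 → -51
flight=M99: dist_km >= 3385 → -73

68, 17, -49, -29, -43, -49, -73, -70, 86, -41, -51, -73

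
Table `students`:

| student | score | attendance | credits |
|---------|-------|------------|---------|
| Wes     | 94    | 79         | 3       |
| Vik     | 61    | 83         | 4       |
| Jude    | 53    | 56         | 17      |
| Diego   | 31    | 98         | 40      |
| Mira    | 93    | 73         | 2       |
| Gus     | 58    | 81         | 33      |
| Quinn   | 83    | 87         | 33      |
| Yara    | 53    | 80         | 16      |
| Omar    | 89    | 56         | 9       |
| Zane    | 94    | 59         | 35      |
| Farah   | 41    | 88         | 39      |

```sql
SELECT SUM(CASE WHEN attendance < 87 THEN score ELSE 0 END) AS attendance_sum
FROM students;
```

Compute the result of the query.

595

student=Wes: ✓ → 94
student=Vik: ✓ → 61
student=Jude: ✓ → 53
student=Diego: ✗
student=Mira: ✓ → 93
student=Gus: ✓ → 58
student=Quinn: ✗
student=Yara: ✓ → 53
student=Omar: ✓ → 89
student=Zane: ✓ → 94
student=Farah: ✗
attendance_sum = 94 + 61 + 53 + 93 + 58 + 53 + 89 + 94 = 595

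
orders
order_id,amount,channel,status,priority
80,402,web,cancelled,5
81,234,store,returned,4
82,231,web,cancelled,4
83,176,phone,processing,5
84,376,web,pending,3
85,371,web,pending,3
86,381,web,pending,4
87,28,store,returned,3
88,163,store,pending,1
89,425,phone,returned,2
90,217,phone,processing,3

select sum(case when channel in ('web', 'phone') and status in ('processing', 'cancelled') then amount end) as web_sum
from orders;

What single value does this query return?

1026

order_id=80: ✓ → 402
order_id=81: ✗
order_id=82: ✓ → 231
order_id=83: ✓ → 176
order_id=84: ✗
order_id=85: ✗
order_id=86: ✗
order_id=87: ✗
order_id=88: ✗
order_id=89: ✗
order_id=90: ✓ → 217
web_sum = 402 + 231 + 176 + 217 = 1026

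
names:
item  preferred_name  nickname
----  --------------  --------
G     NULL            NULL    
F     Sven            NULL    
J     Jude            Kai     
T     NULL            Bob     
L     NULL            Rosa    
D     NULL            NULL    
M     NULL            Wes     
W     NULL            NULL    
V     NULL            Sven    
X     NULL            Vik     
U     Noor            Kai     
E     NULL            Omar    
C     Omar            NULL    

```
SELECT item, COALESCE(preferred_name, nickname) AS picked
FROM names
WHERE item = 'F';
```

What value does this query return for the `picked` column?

Sven

item = F: preferred_name=Sven, nickname=NULL.
preferred_name=Sven → Sven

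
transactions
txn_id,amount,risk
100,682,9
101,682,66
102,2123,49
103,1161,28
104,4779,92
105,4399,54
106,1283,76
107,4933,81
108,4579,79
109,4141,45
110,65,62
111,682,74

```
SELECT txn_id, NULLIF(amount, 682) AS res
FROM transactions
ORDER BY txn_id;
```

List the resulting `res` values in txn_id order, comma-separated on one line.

txn_id=100: amount=682 vs 682: equal → NULL
txn_id=101: amount=682 vs 682: equal → NULL
txn_id=102: amount=2123 vs 682: differ → 2123
txn_id=103: amount=1161 vs 682: differ → 1161
txn_id=104: amount=4779 vs 682: differ → 4779
txn_id=105: amount=4399 vs 682: differ → 4399
txn_id=106: amount=1283 vs 682: differ → 1283
txn_id=107: amount=4933 vs 682: differ → 4933
txn_id=108: amount=4579 vs 682: differ → 4579
txn_id=109: amount=4141 vs 682: differ → 4141
txn_id=110: amount=65 vs 682: differ → 65
txn_id=111: amount=682 vs 682: equal → NULL

NULL, NULL, 2123, 1161, 4779, 4399, 1283, 4933, 4579, 4141, 65, NULL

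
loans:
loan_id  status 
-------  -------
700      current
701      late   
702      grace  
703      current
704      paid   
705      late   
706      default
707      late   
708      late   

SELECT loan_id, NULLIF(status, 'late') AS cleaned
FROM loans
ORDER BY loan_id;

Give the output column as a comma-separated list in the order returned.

current, NULL, grace, current, paid, NULL, default, NULL, NULL

loan_id=700: status=current vs late: differ → current
loan_id=701: status=late vs late: equal → NULL
loan_id=702: status=grace vs late: differ → grace
loan_id=703: status=current vs late: differ → current
loan_id=704: status=paid vs late: differ → paid
loan_id=705: status=late vs late: equal → NULL
loan_id=706: status=default vs late: differ → default
loan_id=707: status=late vs late: equal → NULL
loan_id=708: status=late vs late: equal → NULL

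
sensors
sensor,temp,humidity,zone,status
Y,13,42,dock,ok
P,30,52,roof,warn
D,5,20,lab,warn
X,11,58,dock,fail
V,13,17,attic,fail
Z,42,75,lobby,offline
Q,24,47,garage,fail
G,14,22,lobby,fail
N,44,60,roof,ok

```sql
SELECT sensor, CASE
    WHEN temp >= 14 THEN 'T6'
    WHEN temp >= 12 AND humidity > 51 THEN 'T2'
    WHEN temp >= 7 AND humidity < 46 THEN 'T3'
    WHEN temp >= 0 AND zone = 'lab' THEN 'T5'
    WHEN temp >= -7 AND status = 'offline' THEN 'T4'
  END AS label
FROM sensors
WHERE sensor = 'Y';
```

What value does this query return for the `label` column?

T3

sensor = Y: temp=13, humidity=42, zone=dock, status=ok.
temp >= 14 → false
temp >= 12 AND humidity > 51 → false
temp >= 7 AND humidity < 46 → true → T3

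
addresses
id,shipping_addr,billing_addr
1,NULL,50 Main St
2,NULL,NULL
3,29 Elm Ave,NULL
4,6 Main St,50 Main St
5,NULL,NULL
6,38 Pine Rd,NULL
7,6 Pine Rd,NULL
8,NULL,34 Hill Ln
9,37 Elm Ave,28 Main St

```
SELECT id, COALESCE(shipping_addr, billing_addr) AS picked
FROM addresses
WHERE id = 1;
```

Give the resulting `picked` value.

50 Main St

id = 1: shipping_addr=NULL, billing_addr=50 Main St.
shipping_addr=NULL, billing_addr=50 Main St → 50 Main St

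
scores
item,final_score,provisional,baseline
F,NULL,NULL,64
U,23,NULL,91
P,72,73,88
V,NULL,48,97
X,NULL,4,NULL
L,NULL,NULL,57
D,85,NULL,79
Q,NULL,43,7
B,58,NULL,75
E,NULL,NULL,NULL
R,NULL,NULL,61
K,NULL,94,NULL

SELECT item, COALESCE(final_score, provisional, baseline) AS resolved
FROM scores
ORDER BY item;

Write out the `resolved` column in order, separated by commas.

58, 85, NULL, 64, 94, 57, 72, 43, 61, 23, 48, 4

item=B: final_score=58 → 58
item=D: final_score=85 → 85
item=E: final_score=NULL, provisional=NULL, baseline=NULL (all NULL) → NULL
item=F: final_score=NULL, provisional=NULL, baseline=64 → 64
item=K: final_score=NULL, provisional=94 → 94
item=L: final_score=NULL, provisional=NULL, baseline=57 → 57
item=P: final_score=72 → 72
item=Q: final_score=NULL, provisional=43 → 43
item=R: final_score=NULL, provisional=NULL, baseline=61 → 61
item=U: final_score=23 → 23
item=V: final_score=NULL, provisional=48 → 48
item=X: final_score=NULL, provisional=4 → 4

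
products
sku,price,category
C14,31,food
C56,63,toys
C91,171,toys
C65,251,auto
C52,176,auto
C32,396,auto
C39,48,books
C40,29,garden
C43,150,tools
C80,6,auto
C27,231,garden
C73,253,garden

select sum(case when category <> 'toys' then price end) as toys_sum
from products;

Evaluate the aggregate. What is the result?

1571

sku=C14: ✓ → 31
sku=C56: ✗
sku=C91: ✗
sku=C65: ✓ → 251
sku=C52: ✓ → 176
sku=C32: ✓ → 396
sku=C39: ✓ → 48
sku=C40: ✓ → 29
sku=C43: ✓ → 150
sku=C80: ✓ → 6
sku=C27: ✓ → 231
sku=C73: ✓ → 253
toys_sum = 31 + 251 + 176 + 396 + 48 + 29 + 150 + 6 + 231 + 253 = 1571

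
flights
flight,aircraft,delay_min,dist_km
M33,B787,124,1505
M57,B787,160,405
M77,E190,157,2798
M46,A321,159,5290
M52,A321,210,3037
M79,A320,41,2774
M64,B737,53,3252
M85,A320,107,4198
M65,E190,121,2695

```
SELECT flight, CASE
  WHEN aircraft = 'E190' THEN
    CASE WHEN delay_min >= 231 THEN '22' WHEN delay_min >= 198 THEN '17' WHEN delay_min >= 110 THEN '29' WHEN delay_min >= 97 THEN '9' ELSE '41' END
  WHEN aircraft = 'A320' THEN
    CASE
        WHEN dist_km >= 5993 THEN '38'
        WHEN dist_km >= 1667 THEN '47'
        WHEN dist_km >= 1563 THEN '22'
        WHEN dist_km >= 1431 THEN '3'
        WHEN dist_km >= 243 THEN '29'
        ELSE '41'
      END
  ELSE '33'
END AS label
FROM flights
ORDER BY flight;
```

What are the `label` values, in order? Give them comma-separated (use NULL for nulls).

33, 33, 33, 33, 33, 29, 29, 47, 47

flight=M33: aircraft='B787' → outer ELSE → 33
flight=M46: aircraft='A321' → outer ELSE → 33
flight=M52: aircraft='A321' → outer ELSE → 33
flight=M57: aircraft='B787' → outer ELSE → 33
flight=M64: aircraft='B737' → outer ELSE → 33
flight=M65: aircraft='E190' → inner[delay_min >= 110] → 29
flight=M77: aircraft='E190' → inner[delay_min >= 110] → 29
flight=M79: aircraft='A320' → inner[dist_km >= 1667] → 47
flight=M85: aircraft='A320' → inner[dist_km >= 1667] → 47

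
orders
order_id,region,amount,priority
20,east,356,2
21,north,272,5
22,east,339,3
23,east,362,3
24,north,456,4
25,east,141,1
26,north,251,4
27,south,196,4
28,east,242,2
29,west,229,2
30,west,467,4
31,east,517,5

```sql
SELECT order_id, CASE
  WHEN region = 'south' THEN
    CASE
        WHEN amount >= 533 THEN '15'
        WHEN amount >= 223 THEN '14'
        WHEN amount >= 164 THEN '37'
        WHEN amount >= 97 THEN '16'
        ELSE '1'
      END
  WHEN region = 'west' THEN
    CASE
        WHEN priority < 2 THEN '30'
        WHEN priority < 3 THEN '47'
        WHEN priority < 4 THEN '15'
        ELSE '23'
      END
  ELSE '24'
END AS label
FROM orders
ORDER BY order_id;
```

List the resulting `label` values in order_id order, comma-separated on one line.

order_id=20: region='east' → outer ELSE → 24
order_id=21: region='north' → outer ELSE → 24
order_id=22: region='east' → outer ELSE → 24
order_id=23: region='east' → outer ELSE → 24
order_id=24: region='north' → outer ELSE → 24
order_id=25: region='east' → outer ELSE → 24
order_id=26: region='north' → outer ELSE → 24
order_id=27: region='south' → inner[amount >= 164] → 37
order_id=28: region='east' → outer ELSE → 24
order_id=29: region='west' → inner[priority < 3] → 47
order_id=30: region='west' → inner[ELSE] → 23
order_id=31: region='east' → outer ELSE → 24

24, 24, 24, 24, 24, 24, 24, 37, 24, 47, 23, 24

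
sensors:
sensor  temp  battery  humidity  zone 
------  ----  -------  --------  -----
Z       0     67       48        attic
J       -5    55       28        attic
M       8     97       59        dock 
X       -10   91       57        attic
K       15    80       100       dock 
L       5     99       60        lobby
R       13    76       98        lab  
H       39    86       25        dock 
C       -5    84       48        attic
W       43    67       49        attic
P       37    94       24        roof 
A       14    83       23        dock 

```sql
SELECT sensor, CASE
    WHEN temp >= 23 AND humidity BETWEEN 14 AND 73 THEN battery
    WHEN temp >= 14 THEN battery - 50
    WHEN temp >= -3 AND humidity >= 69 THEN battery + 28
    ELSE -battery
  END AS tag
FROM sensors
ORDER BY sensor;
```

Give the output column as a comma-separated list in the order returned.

33, -84, 86, -55, 30, -99, -97, 94, 104, 67, -91, -67

sensor=A: temp >= 14 → 33
sensor=C: ELSE → -84
sensor=H: temp >= 23 AND humidity BETWEEN 14 AND 73 → 86
sensor=J: ELSE → -55
sensor=K: temp >= 14 → 30
sensor=L: ELSE → -99
sensor=M: ELSE → -97
sensor=P: temp >= 23 AND humidity BETWEEN 14 AND 73 → 94
sensor=R: temp >= -3 AND humidity >= 69 → 104
sensor=W: temp >= 23 AND humidity BETWEEN 14 AND 73 → 67
sensor=X: ELSE → -91
sensor=Z: ELSE → -67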